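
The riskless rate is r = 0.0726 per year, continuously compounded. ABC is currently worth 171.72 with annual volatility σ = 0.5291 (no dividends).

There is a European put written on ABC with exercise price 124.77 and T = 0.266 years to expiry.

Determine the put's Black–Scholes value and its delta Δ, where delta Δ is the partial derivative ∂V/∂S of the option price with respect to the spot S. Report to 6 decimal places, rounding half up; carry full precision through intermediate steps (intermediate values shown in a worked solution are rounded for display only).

price = 2.025360
Δ = -0.084156

σ√T = 0.5291·√0.266 = 0.272884
d₁ = (ln(S/K) + (r+σ²/2)T) / (σ√T) = (ln(171.72/124.77) + (0.0726+0.5291²/2)·0.266) / 0.272884 = (0.319393 + 0.056545) / 0.272884 = 1.377645
d₂ = d₁ − σ√T = 1.377645 − 0.272884 = 1.104761
e^{−rT} = 0.980874
N(−d₁) = 0.084156,  N(−d₂) = 0.134632
Put price V = K·e^{−rT}·N(−d₂) − S·N(−d₁) = 16.476706 − 14.451346 = 2.025360
Δ = −N(−d₁) = -0.084156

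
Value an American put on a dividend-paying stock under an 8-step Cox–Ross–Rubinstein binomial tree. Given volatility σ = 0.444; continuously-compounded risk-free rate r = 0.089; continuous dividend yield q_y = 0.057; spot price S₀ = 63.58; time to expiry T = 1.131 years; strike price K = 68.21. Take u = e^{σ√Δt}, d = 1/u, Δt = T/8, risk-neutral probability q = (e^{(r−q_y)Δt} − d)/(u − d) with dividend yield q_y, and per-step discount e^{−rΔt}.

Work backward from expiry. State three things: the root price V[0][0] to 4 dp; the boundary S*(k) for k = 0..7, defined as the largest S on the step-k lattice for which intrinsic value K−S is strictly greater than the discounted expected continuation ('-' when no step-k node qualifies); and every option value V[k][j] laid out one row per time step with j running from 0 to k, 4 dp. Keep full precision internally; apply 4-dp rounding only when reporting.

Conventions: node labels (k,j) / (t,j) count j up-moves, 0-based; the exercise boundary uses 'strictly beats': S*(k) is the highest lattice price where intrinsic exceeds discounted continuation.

Δt=0.14138  u=1.18169  d=0.84625  q=0.47188  discount=0.98750
step 8 (expiry): payoffs max(K−S,0) = 51.4876 44.8590 35.6031 22.6781 4.6300 0.0000 0.0000 0.0000 0.0000
step 7: (k=7,j=0): S=19.7607, K−S=48.4493, hold=47.7550 ⇒ V=48.4493 exercise | (k=7,j=1): S=27.5935, K−S=40.6165, hold=39.9851 ⇒ V=40.6165 exercise | (k=7,j=2): S=38.5312, K−S=29.6788, hold=29.1352 ⇒ V=29.6788 exercise | (k=7,j=3): S=53.8044, K−S=14.4056, hold=13.9846 ⇒ V=14.4056 exercise | (k=7,j=4): S=75.1317, K−S=0.0000, hold=2.4146 ⇒ V=2.4146 continue | (k=7,j=5): S=104.9128, K−S=0.0000, hold=0.0000 ⇒ V=0.0000 continue | (k=7,j=6): S=146.4986, K−S=0.0000, hold=0.0000 ⇒ V=0.0000 continue | (k=7,j=7): S=204.5685, K−S=0.0000, hold=0.0000 ⇒ V=0.0000 continue  boundary S*=53.8044
step 6: (k=6,j=0): S=23.3510, K−S=44.8590, hold=44.1936 ⇒ V=44.8590 exercise | (k=6,j=1): S=32.6069, K−S=35.6031, hold=35.0119 ⇒ V=35.6031 exercise | (k=6,j=2): S=45.5319, K−S=22.6781, hold=22.1907 ⇒ V=22.6781 exercise | (k=6,j=3): S=63.5800, K−S=4.6300, hold=8.6379 ⇒ V=8.6379 continue | (k=6,j=4): S=88.7822, K−S=0.0000, hold=1.2593 ⇒ V=1.2593 continue | (k=6,j=5): S=123.9741, K−S=0.0000, hold=0.0000 ⇒ V=0.0000 continue | (k=6,j=6): S=173.1156, K−S=0.0000, hold=0.0000 ⇒ V=0.0000 continue  boundary S*=45.5319
step 5: (k=5,j=0): S=27.5935, K−S=40.6165, hold=39.9851 ⇒ V=40.6165 exercise | (k=5,j=1): S=38.5312, K−S=29.6788, hold=29.1352 ⇒ V=29.6788 exercise | (k=5,j=2): S=53.8044, K−S=14.4056, hold=15.8522 ⇒ V=15.8522 continue | (k=5,j=3): S=75.1317, K−S=0.0000, hold=5.0916 ⇒ V=5.0916 continue | (k=5,j=4): S=104.9128, K−S=0.0000, hold=0.6567 ⇒ V=0.6567 continue | (k=5,j=5): S=146.4986, K−S=0.0000, hold=0.0000 ⇒ V=0.0000 continue  boundary S*=38.5312
step 4: (k=4,j=0): S=32.6069, K−S=35.6031, hold=35.0119 ⇒ V=35.6031 exercise | (k=4,j=1): S=45.5319, K−S=22.6781, hold=22.8648 ⇒ V=22.8648 continue | (k=4,j=2): S=63.5800, K−S=4.6300, hold=10.6398 ⇒ V=10.6398 continue | (k=4,j=3): S=88.7822, K−S=0.0000, hold=2.9614 ⇒ V=2.9614 continue | (k=4,j=4): S=123.9741, K−S=0.0000, hold=0.3425 ⇒ V=0.3425 continue  boundary S*=32.6069
step 3: (k=3,j=0): S=38.5312, K−S=29.6788, hold=29.2221 ⇒ V=29.6788 exercise | (k=3,j=1): S=53.8044, K−S=14.4056, hold=16.8823 ⇒ V=16.8823 continue | (k=3,j=2): S=75.1317, K−S=0.0000, hold=6.9288 ⇒ V=6.9288 continue | (k=3,j=3): S=104.9128, K−S=0.0000, hold=1.7040 ⇒ V=1.7040 continue  boundary S*=38.5312
step 2: (k=2,j=0): S=45.5319, K−S=22.6781, hold=23.3448 ⇒ V=23.3448 continue | (k=2,j=1): S=63.5800, K−S=4.6300, hold=12.0331 ⇒ V=12.0331 continue | (k=2,j=2): S=88.7822, K−S=0.0000, hold=4.4075 ⇒ V=4.4075 continue  boundary S*=-
step 1: (k=1,j=0): S=53.8044, K−S=14.4056, hold=17.7819 ⇒ V=17.7819 continue | (k=1,j=1): S=75.1317, K−S=0.0000, hold=8.3293 ⇒ V=8.3293 continue  boundary S*=-
step 0: (k=0,j=0): S=63.5800, K−S=4.6300, hold=13.1549 ⇒ V=13.1549 continue  boundary S*=-

price = 13.1549
boundary = - - - 38.5312 32.6069 38.5312 45.5319 53.8044
tree:
13.1549
17.7819 8.3293
23.3448 12.0331 4.4075
29.6788 16.8823 6.9288 1.7040
35.6031 22.8648 10.6398 2.9614 0.3425
40.6165 29.6788 15.8522 5.0916 0.6567 0.0000
44.8590 35.6031 22.6781 8.6379 1.2593 0.0000 0.0000
48.4493 40.6165 29.6788 14.4056 2.4146 0.0000 0.0000 0.0000
51.4876 44.8590 35.6031 22.6781 4.6300 0.0000 0.0000 0.0000 0.0000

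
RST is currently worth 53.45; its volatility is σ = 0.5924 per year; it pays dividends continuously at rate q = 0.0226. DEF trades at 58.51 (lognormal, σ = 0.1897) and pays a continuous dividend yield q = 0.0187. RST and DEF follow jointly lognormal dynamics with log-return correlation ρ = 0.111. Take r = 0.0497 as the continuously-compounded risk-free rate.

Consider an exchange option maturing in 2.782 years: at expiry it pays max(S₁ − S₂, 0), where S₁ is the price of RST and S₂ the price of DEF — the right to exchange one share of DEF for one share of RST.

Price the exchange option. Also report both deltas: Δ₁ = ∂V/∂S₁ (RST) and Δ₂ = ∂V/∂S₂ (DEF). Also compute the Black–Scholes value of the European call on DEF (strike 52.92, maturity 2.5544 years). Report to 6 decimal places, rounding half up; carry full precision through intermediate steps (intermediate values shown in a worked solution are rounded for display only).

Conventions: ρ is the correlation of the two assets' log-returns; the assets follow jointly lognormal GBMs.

exchange price = 17.729177
Δ1 = 0.615760
Δ2 = -0.259497
price(DEF call K=52.92) = 11.794098

σ_eff = √(σ₁² + σ₂² − 2ρσ₁σ₂) = √(0.5924² + 0.1897² − 2·0.111·0.5924·0.1897) = 0.601644
d₁ = (ln(S₁/S₂) + (q₂ − q₁ + σ_eff²/2)T) / (σ_eff√T) = (ln(53.45/58.51) + (0.0187 − 0.0226 + 0.180988)·2.782) / 1.003502 = 0.400804
d₂ = d₁ − σ_eff√T = 0.400804 − 1.003502 = -0.602698
N(d₁) = 0.655718,  N(d₂) = 0.273355
V = S₁·e^{−q₁T}·N(d₁) − S₂·e^{−q₂T}·N(d₂) = 32.912370 − 15.183193 = 17.729177
Δ₁ = e^{−q₁T}·N(d₁) = 0.615760;  Δ₂ = −e^{−q₂T}·N(d₂) = -0.259497
[vanilla: DEF call K=52.92]
σ√T = 0.1897·√2.5544 = 0.303188
d₁ = (ln(S/K) + (r−q+σ²/2)T) / (σ√T) = (ln(58.51/52.92) + (0.0497−0.0187+0.1897²/2)·2.5544) / 0.303188 = (0.100416 + 0.125148) / 0.303188 = 0.743975
d₂ = d₁ − σ√T = 0.743975 − 0.303188 = 0.440787
e^{−rT} = 0.880774
e^{−qT} = 0.953356
N(d₁) = 0.771554,  N(d₂) = 0.670316
price = S·e^{−qT}·N(d₁) − K·e^{−rT}·N(d₂) = 43.037940 − 31.243842 = 11.794098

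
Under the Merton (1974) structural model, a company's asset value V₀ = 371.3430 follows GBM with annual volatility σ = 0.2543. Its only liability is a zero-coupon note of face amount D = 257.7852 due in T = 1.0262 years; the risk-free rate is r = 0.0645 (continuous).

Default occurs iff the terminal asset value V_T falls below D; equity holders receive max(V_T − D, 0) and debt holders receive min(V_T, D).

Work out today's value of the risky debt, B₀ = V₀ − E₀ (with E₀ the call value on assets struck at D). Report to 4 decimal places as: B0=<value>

Apply the equity-as-call identities (strike 257.7852, horizon 1.0262 years):
d₁ = [ln(V₀/D) + (r + σ²/2)T] / (σ√T)
   = [ln(371.3430/257.7852) + (0.0645 + 0.5·0.2543²)·1.0262] / (0.2543·√1.0262)
   = [0.364999 + 0.099371] / 0.257610 = 1.802613
d₂ = d₁ − σ√T = 1.802613 − 0.257610 = 1.545003
N(d₁) = 0.964276,  N(d₂) = 0.938827,  e^(−rT) = 0.935953
E₀ = V₀·N(d₁) − D·e^(−rT)·N(d₂)
   = 371.3430·0.964276 − 257.7852·0.935953·0.938827 = 131.561540
B₀ = V₀ − E₀ = 371.3430 − 131.561540 = 239.781460

B0=239.7815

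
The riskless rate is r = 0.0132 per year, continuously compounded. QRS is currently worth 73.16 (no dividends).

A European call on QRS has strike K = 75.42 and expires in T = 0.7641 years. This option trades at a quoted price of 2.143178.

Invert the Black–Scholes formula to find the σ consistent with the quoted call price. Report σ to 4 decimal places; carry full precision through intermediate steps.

sigma = 0.1099

At σ = 0.1099 the Black–Scholes value reproduces the quote:
σ√T = 0.1099·√0.7641 = 0.096067
d₁ = (ln(S/K) + (r+σ²/2)T) / (σ√T) = (ln(73.16/75.42) + (0.0132+0.1099²/2)·0.7641) / 0.096067 = (-0.030424 + 0.014701) / 0.096067 = -0.163669
d₂ = d₁ − σ√T = -0.163669 − 0.096067 = -0.259736
e^{−rT} = 0.989965
N(d₁) = 0.434996,  N(d₂) = 0.397534
V = S·N(d₁) − K·e^{−rT}·N(d₂) = 31.824295 − 29.681118 = 2.143178 (equal to the quote); since ∂V/∂σ > 0 for all σ, the implied volatility is unique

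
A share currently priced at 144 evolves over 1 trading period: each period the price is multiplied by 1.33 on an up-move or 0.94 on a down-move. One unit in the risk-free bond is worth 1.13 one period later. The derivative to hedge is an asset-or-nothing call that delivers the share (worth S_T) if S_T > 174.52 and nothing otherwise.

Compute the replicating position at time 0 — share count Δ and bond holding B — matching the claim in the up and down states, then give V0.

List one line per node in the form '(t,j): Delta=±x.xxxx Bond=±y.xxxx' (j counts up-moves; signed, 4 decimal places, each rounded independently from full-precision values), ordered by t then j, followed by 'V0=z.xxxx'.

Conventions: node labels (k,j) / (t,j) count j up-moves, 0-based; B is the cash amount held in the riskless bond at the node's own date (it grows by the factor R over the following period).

Risk-neutral probability p* = (R−d)/(u−d) = (1.13−0.94)/(1.33−0.94) = 0.4872.
Expiry values: V(1,0)=0.0000, V(1,1)=191.5200
(0,0): S=144.0000. Δ = (V_up−V_dn)/(S_up−S_dn) = (191.5200−0.0000)/(191.5200−135.3600) = 3.4103. V = [p*·191.5200 + (1−p*)·0.0000]/1.13 = 82.5705. B = V − Δ·S = -408.5065.
Verification: the root portfolio costs Δ(0,0)·S0 + B(0,0) = 82.5705, matching V0.

(0,0): Delta=3.4103 Bond=-408.5065
V0=82.5705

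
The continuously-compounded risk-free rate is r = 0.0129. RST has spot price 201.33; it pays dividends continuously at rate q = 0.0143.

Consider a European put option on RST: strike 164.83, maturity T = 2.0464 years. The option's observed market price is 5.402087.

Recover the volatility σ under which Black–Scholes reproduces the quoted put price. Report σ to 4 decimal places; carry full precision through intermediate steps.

At σ = 0.1747 the Black–Scholes value reproduces the quote:
σ√T = 0.1747·√2.0464 = 0.249913
d₁ = (ln(S/K) + (r−q+σ²/2)T) / (σ√T) = (ln(201.33/164.83) + (0.0129−0.0143+0.1747²/2)·2.0464) / 0.249913 = (0.200031 + 0.028363) / 0.249913 = 0.913895
d₂ = d₁ − σ√T = 0.913895 − 0.249913 = 0.663982
e^{−rT} = 0.973947
e^{−qT} = 0.971161
N(−d₁) = 0.180386,  N(−d₂) = 0.253351
V = K·e^{−rT}·N(−d₂) − S·e^{−qT}·N(−d₁) = 40.671830 − 35.269743 = 5.402087 (equal to the quote); since ∂V/∂σ > 0 for all σ, the implied volatility is unique

sigma = 0.1747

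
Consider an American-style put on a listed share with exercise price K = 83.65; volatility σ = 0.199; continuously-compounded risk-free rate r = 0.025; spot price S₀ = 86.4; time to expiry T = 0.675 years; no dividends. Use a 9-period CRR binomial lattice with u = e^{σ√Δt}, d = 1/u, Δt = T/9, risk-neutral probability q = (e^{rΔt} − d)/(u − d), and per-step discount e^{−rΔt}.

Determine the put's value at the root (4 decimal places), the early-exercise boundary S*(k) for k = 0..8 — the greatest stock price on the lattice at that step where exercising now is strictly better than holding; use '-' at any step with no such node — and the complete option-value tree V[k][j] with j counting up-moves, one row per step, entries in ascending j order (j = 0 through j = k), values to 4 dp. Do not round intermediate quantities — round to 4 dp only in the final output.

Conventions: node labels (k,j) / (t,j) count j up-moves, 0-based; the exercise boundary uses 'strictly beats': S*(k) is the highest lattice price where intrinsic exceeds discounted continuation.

price = 3.8282
boundary = - - - - 69.4769 65.7918 69.4769 73.3683 77.4778
tree:
3.8282
5.5586 2.1367
7.8500 3.3206 0.9777
10.7391 5.0312 1.6467 0.3219
14.1731 7.3941 2.7208 0.5941 0.0547
17.8582 10.4712 4.3885 1.0870 0.1105 0.0000
21.3478 14.1731 6.8610 1.9676 0.2229 0.0000 0.0000
24.6523 17.8582 10.2817 3.5147 0.4499 0.0000 0.0000 0.0000
27.7815 21.3478 14.1731 6.1722 0.9080 0.0000 0.0000 0.0000 0.0000
30.7448 24.6523 17.8582 10.2817 1.8327 0.0000 0.0000 0.0000 0.0000 0.0000

params: Δt=0.07500 u=1.05601 d=0.94696 q=0.50359 e^(-rΔt)=0.99813
t_9 payoffs: 30.7448 24.6523 17.8582 10.2817 1.8327 0.0000 0.0000 0.0000 0.0000 0.0000
t_8: node(8,0) S=55.8685 payoff=27.7815 vs cont=27.6248 → 27.7815 [stop]  node(8,1) S=62.3022 payoff=21.3478 vs cont=21.1911 → 21.3478 [stop]  node(8,2) S=69.4769 payoff=14.1731 vs cont=14.0164 → 14.1731 [stop]  node(8,3) S=77.4778 payoff=6.1722 vs cont=6.0155 → 6.1722 [stop]  node(8,4) S=86.4000 payoff=0.0000 vs cont=0.9080 → 0.9080 [wait]  node(8,5) S=96.3497 payoff=0.0000 vs cont=0.0000 → 0.0000 [wait]  node(8,6) S=107.4452 payoff=0.0000 vs cont=0.0000 → 0.0000 [wait]  node(8,7) S=119.8185 payoff=0.0000 vs cont=0.0000 → 0.0000 [wait]  node(8,8) S=133.6166 payoff=0.0000 vs cont=0.0000 → 0.0000 [wait]  ⇒ S*(8)=77.4778
t_7: node(7,0) S=58.9977 payoff=24.6523 vs cont=24.4956 → 24.6523 [stop]  node(7,1) S=65.7918 payoff=17.8582 vs cont=17.7015 → 17.8582 [stop]  node(7,2) S=73.3683 payoff=10.2817 vs cont=10.1250 → 10.2817 [stop]  node(7,3) S=81.8173 payoff=1.8327 vs cont=3.5147 → 3.5147 [wait]  node(7,4) S=91.2393 payoff=0.0000 vs cont=0.4499 → 0.4499 [wait]  node(7,5) S=101.7463 payoff=0.0000 vs cont=0.0000 → 0.0000 [wait]  node(7,6) S=113.4633 payoff=0.0000 vs cont=0.0000 → 0.0000 [wait]  node(7,7) S=126.5296 payoff=0.0000 vs cont=0.0000 → 0.0000 [wait]  ⇒ S*(7)=73.3683
t_6: node(6,0) S=62.3022 payoff=21.3478 vs cont=21.1911 → 21.3478 [stop]  node(6,1) S=69.4769 payoff=14.1731 vs cont=14.0164 → 14.1731 [stop]  node(6,2) S=77.4778 payoff=6.1722 vs cont=6.8610 → 6.8610 [wait]  node(6,3) S=86.4000 payoff=0.0000 vs cont=1.9676 → 1.9676 [wait]  node(6,4) S=96.3497 payoff=0.0000 vs cont=0.2229 → 0.2229 [wait]  node(6,5) S=107.4452 payoff=0.0000 vs cont=0.0000 → 0.0000 [wait]  node(6,6) S=119.8185 payoff=0.0000 vs cont=0.0000 → 0.0000 [wait]  ⇒ S*(6)=69.4769
t_5: node(5,0) S=65.7918 payoff=17.8582 vs cont=17.7015 → 17.8582 [stop]  node(5,1) S=73.3683 payoff=10.2817 vs cont=10.4712 → 10.4712 [wait]  node(5,2) S=81.8173 payoff=1.8327 vs cont=4.3885 → 4.3885 [wait]  node(5,3) S=91.2393 payoff=0.0000 vs cont=1.0870 → 1.0870 [wait]  node(5,4) S=101.7463 payoff=0.0000 vs cont=0.1105 → 0.1105 [wait]  node(5,5) S=113.4633 payoff=0.0000 vs cont=0.0000 → 0.0000 [wait]  ⇒ S*(5)=65.7918
t_4: node(4,0) S=69.4769 payoff=14.1731 vs cont=14.1117 → 14.1731 [stop]  node(4,1) S=77.4778 payoff=6.1722 vs cont=7.3941 → 7.3941 [wait]  node(4,2) S=86.4000 payoff=0.0000 vs cont=2.7208 → 2.7208 [wait]  node(4,3) S=96.3497 payoff=0.0000 vs cont=0.5941 → 0.5941 [wait]  node(4,4) S=107.4452 payoff=0.0000 vs cont=0.0547 → 0.0547 [wait]  ⇒ S*(4)=69.4769
t_3: node(3,0) S=73.3683 payoff=10.2817 vs cont=10.7391 → 10.7391 [wait]  node(3,1) S=81.8173 payoff=1.8327 vs cont=5.0312 → 5.0312 [wait]  node(3,2) S=91.2393 payoff=0.0000 vs cont=1.6467 → 1.6467 [wait]  node(3,3) S=101.7463 payoff=0.0000 vs cont=0.3219 → 0.3219 [wait]  ⇒ S*(3)=-
t_2: node(2,0) S=77.4778 payoff=6.1722 vs cont=7.8500 → 7.8500 [wait]  node(2,1) S=86.4000 payoff=0.0000 vs cont=3.3206 → 3.3206 [wait]  node(2,2) S=96.3497 payoff=0.0000 vs cont=0.9777 → 0.9777 [wait]  ⇒ S*(2)=-
t_1: node(1,0) S=81.8173 payoff=1.8327 vs cont=5.5586 → 5.5586 [wait]  node(1,1) S=91.2393 payoff=0.0000 vs cont=2.1367 → 2.1367 [wait]  ⇒ S*(1)=-
t_0: node(0,0) S=86.4000 payoff=0.0000 vs cont=3.8282 → 3.8282 [wait]  ⇒ S*(0)=-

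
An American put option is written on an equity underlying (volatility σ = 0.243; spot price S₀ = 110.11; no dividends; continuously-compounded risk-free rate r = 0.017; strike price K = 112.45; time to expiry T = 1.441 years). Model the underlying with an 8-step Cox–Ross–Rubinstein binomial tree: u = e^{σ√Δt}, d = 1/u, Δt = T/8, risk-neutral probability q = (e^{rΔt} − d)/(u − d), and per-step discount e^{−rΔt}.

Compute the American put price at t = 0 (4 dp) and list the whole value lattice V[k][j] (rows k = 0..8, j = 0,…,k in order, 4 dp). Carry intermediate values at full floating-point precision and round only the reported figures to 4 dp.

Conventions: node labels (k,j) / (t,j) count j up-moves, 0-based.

Δt=0.18013  u=1.10864  d=0.90201  q=0.48908  discount=0.99694
step 8 (expiry): payoffs max(K−S,0) = 64.1986 53.1453 39.5600 22.8625 2.3400 0.0000 0.0000 0.0000 0.0000
k=7: (k=7,j=0): S=53.4933, K−S=58.9567, hold=58.6129 ⇒ V=58.9567 exercise | (k=7,j=1): S=65.7474, K−S=46.7026, hold=46.3588 ⇒ V=46.7026 exercise | (k=7,j=2): S=80.8086, K−S=31.6414, hold=31.2975 ⇒ V=31.6414 exercise | (k=7,j=3): S=99.3201, K−S=13.1299, hold=12.7861 ⇒ V=13.1299 exercise | (k=7,j=4): S=122.0721, K−S=0.0000, hold=1.1919 ⇒ V=1.1919 continue | (k=7,j=5): S=150.0361, K−S=0.0000, hold=0.0000 ⇒ V=0.0000 continue | (k=7,j=6): S=184.4060, K−S=0.0000, hold=0.0000 ⇒ V=0.0000 continue | (k=7,j=7): S=226.6492, K−S=0.0000, hold=0.0000 ⇒ V=0.0000 continue
k=6: (k=6,j=0): S=59.3047, K−S=53.1453, hold=52.8015 ⇒ V=53.1453 exercise | (k=6,j=1): S=72.8900, K−S=39.5600, hold=39.2161 ⇒ V=39.5600 exercise | (k=6,j=2): S=89.5875, K−S=22.8625, hold=22.5187 ⇒ V=22.8625 exercise | (k=6,j=3): S=110.1100, K−S=2.3400, hold=7.2689 ⇒ V=7.2689 continue | (k=6,j=4): S=135.3337, K−S=0.0000, hold=0.6071 ⇒ V=0.6071 continue | (k=6,j=5): S=166.3356, K−S=0.0000, hold=0.0000 ⇒ V=0.0000 continue | (k=6,j=6): S=204.4394, K−S=0.0000, hold=0.0000 ⇒ V=0.0000 continue
k=5: (k=5,j=0): S=65.7474, K−S=46.7026, hold=46.3588 ⇒ V=46.7026 exercise | (k=5,j=1): S=80.8086, K−S=31.6414, hold=31.2975 ⇒ V=31.6414 exercise | (k=5,j=2): S=99.3201, K−S=13.1299, hold=15.1894 ⇒ V=15.1894 continue | (k=5,j=3): S=122.0721, K−S=0.0000, hold=3.9985 ⇒ V=3.9985 continue | (k=5,j=4): S=150.0361, K−S=0.0000, hold=0.3092 ⇒ V=0.3092 continue | (k=5,j=5): S=184.4060, K−S=0.0000, hold=0.0000 ⇒ V=0.0000 continue
k=4: (k=4,j=0): S=72.8900, K−S=39.5600, hold=39.2161 ⇒ V=39.5600 exercise | (k=4,j=1): S=89.5875, K−S=22.8625, hold=23.5229 ⇒ V=23.5229 continue | (k=4,j=2): S=110.1100, K−S=2.3400, hold=9.6864 ⇒ V=9.6864 continue | (k=4,j=3): S=135.3337, K−S=0.0000, hold=2.1874 ⇒ V=2.1874 continue | (k=4,j=4): S=166.3356, K−S=0.0000, hold=0.1575 ⇒ V=0.1575 continue
k=3: (k=3,j=0): S=80.8086, K−S=31.6414, hold=31.6195 ⇒ V=31.6414 exercise | (k=3,j=1): S=99.3201, K−S=13.1299, hold=16.7045 ⇒ V=16.7045 continue | (k=3,j=2): S=122.0721, K−S=0.0000, hold=6.0004 ⇒ V=6.0004 continue | (k=3,j=3): S=150.0361, K−S=0.0000, hold=1.1910 ⇒ V=1.1910 continue
k=2: (k=2,j=0): S=89.5875, K−S=22.8625, hold=24.2616 ⇒ V=24.2616 continue | (k=2,j=1): S=110.1100, K−S=2.3400, hold=11.4342 ⇒ V=11.4342 continue | (k=2,j=2): S=135.3337, K−S=0.0000, hold=3.6370 ⇒ V=3.6370 continue
k=1: (k=1,j=0): S=99.3201, K−S=13.1299, hold=17.9330 ⇒ V=17.9330 continue | (k=1,j=1): S=122.0721, K−S=0.0000, hold=7.5975 ⇒ V=7.5975 continue
k=0: (k=0,j=0): S=110.1100, K−S=2.3400, hold=12.8387 ⇒ V=12.8387 continue

price = 12.8387
tree:
12.8387
17.9330 7.5975
24.2616 11.4342 3.6370
31.6414 16.7045 6.0004 1.1910
39.5600 23.5229 9.6864 2.1874 0.1575
46.7026 31.6414 15.1894 3.9985 0.3092 0.0000
53.1453 39.5600 22.8625 7.2689 0.6071 0.0000 0.0000
58.9567 46.7026 31.6414 13.1299 1.1919 0.0000 0.0000 0.0000
64.1986 53.1453 39.5600 22.8625 2.3400 0.0000 0.0000 0.0000 0.0000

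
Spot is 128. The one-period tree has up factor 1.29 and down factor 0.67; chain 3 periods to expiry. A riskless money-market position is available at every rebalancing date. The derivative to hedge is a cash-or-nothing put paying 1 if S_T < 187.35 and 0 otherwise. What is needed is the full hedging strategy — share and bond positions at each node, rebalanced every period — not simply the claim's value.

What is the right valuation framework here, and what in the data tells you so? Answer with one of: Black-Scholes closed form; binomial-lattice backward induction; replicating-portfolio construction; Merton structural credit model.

Key observation: the deliverable is the dynamic trading strategy on the 3-step tree (spot 128, moves 1.29 and 0.67), so the valuation must go through the node-by-node replicating-portfolio solve.

framework: replicating-portfolio construction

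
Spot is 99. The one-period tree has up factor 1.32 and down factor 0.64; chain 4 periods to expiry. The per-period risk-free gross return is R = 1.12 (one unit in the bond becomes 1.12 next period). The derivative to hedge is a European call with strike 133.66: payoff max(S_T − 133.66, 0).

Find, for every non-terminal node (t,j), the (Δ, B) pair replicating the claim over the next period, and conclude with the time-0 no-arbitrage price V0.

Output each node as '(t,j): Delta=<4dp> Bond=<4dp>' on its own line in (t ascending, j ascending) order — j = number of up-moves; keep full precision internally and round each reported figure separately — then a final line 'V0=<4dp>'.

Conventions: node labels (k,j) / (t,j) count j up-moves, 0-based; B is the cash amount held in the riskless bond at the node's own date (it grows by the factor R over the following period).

(0,0): Delta=0.6319 Bond=-33.0493
(1,0): Delta=0.1112 Bond=-4.0276
(1,1): Delta=0.7371 Bond=-50.7600
(2,0): Delta=0.0000 Bond=0.0000
(2,1): Delta=0.1337 Bond=-6.3904
(2,2): Delta=0.8589 Bond=-77.8765
(3,0): Delta=0.0000 Bond=0.0000
(3,1): Delta=0.0000 Bond=0.0000
(3,2): Delta=0.1607 Bond=-10.1395
(3,3): Delta=1.0000 Bond=-119.3393
V0=29.5068

No-arbitrage ⇒ martingale measure with p* = (R−d)/(u−d) = 0.7059.
Expiry values: V(4,0)=0.0000, V(4,1)=0.0000, V(4,2)=0.0000, V(4,3)=12.0660, V(4,4)=166.8998
Node (3,0) S=25.9523: V=(p*·0.0000+(1−p*)·0.0000)/1.12=0.0000; Δ=(0.0000−0.0000)/(34.2570−16.6094)=0.0000; B=V−Δ·S=0.0000
Node (3,1) S=53.5265: V=(p*·0.0000+(1−p*)·0.0000)/1.12=0.0000; Δ=(0.0000−0.0000)/(70.6550−34.2570)=0.0000; B=V−Δ·S=0.0000
Node (3,2) S=110.3985: V=(p*·12.0660+(1−p*)·0.0000)/1.12=7.6046; Δ=(12.0660−0.0000)/(145.7260−70.6550)=0.1607; B=V−Δ·S=-10.1395
Node (3,3) S=227.6968: V=(p*·166.8998+(1−p*)·12.0660)/1.12=108.3575; Δ=(166.8998−12.0660)/(300.5598−145.7260)=1.0000; B=V−Δ·S=-119.3393
Node (2,0) S=40.5504: V=(p*·0.0000+(1−p*)·0.0000)/1.12=0.0000; Δ=(0.0000−0.0000)/(53.5265−25.9523)=0.0000; B=V−Δ·S=0.0000
Node (2,1) S=83.6352: V=(p*·7.6046+(1−p*)·0.0000)/1.12=4.7928; Δ=(7.6046−0.0000)/(110.3985−53.5265)=0.1337; B=V−Δ·S=-6.3904
Node (2,2) S=172.4976: V=(p*·108.3575+(1−p*)·7.6046)/1.12=70.2896; Δ=(108.3575−7.6046)/(227.6968−110.3985)=0.8589; B=V−Δ·S=-77.8765
Node (1,0) S=63.3600: V=(p*·4.7928+(1−p*)·0.0000)/1.12=3.0207; Δ=(4.7928−0.0000)/(83.6352−40.5504)=0.1112; B=V−Δ·S=-4.0276
Node (1,1) S=130.6800: V=(p*·70.2896+(1−p*)·4.7928)/1.12=45.5588; Δ=(70.2896−4.7928)/(172.4976−83.6352)=0.7371; B=V−Δ·S=-50.7600
Node (0,0) S=99.0000: V=(p*·45.5588+(1−p*)·3.0207)/1.12=29.5068; Δ=(45.5588−3.0207)/(130.6800−63.3600)=0.6319; B=V−Δ·S=-33.0493
Verification: the root portfolio costs Δ(0,0)·S0 + B(0,0) = 29.5068, matching V0.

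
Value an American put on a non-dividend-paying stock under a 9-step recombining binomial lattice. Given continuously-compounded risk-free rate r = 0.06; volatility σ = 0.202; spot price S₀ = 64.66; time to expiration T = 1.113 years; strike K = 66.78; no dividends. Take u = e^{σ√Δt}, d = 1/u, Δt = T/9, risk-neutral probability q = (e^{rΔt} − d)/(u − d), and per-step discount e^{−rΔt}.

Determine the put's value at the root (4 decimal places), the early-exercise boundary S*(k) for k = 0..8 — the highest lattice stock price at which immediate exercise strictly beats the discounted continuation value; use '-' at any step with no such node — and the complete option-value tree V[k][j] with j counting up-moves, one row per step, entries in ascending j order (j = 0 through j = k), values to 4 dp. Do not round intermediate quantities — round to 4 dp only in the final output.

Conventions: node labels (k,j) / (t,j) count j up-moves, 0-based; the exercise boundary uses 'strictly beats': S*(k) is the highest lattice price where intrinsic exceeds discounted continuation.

Δt=0.12367  u=1.07362  d=0.93143  q=0.53463  discount=0.99261
step 9 (expiry): payoffs max(K−S,0) = 32.6622 27.4538 21.4503 14.5302 6.5538 0.0000 0.0000 0.0000 0.0000 0.0000
step 8: (k=8,j=0): S=36.6296, K−S=30.1504, hold=29.6568 ⇒ V=30.1504 exercise | (k=8,j=1): S=42.2214, K−S=24.5586, hold=24.0649 ⇒ V=24.5586 exercise | (k=8,j=2): S=48.6669, K−S=18.1131, hold=17.6194 ⇒ V=18.1131 exercise | (k=8,j=3): S=56.0964, K−S=10.6836, hold=10.1900 ⇒ V=10.6836 exercise | (k=8,j=4): S=64.6600, K−S=2.1200, hold=3.0274 ⇒ V=3.0274 continue | (k=8,j=5): S=74.5310, K−S=0.0000, hold=0.0000 ⇒ V=0.0000 continue | (k=8,j=6): S=85.9088, K−S=0.0000, hold=0.0000 ⇒ V=0.0000 continue | (k=8,j=7): S=99.0236, K−S=0.0000, hold=0.0000 ⇒ V=0.0000 continue | (k=8,j=8): S=114.1405, K−S=0.0000, hold=0.0000 ⇒ V=0.0000 continue  boundary S*=56.0964
step 7: (k=7,j=0): S=39.3262, K−S=27.4538, hold=26.9601 ⇒ V=27.4538 exercise | (k=7,j=1): S=45.3297, K−S=21.4503, hold=20.9566 ⇒ V=21.4503 exercise | (k=7,j=2): S=52.2498, K−S=14.5302, hold=14.0366 ⇒ V=14.5302 exercise | (k=7,j=3): S=60.2262, K−S=6.5538, hold=6.5417 ⇒ V=6.5538 exercise | (k=7,j=4): S=69.4203, K−S=0.0000, hold=1.3985 ⇒ V=1.3985 continue | (k=7,j=5): S=80.0179, K−S=0.0000, hold=0.0000 ⇒ V=0.0000 continue | (k=7,j=6): S=92.2334, K−S=0.0000, hold=0.0000 ⇒ V=0.0000 continue | (k=7,j=7): S=106.3137, K−S=0.0000, hold=0.0000 ⇒ V=0.0000 continue  boundary S*=60.2262
step 6: (k=6,j=0): S=42.2214, K−S=24.5586, hold=24.0649 ⇒ V=24.5586 exercise | (k=6,j=1): S=48.6669, K−S=18.1131, hold=17.6194 ⇒ V=18.1131 exercise | (k=6,j=2): S=56.0964, K−S=10.6836, hold=10.1900 ⇒ V=10.6836 exercise | (k=6,j=3): S=64.6600, K−S=2.1200, hold=3.7696 ⇒ V=3.7696 continue | (k=6,j=4): S=74.5310, K−S=0.0000, hold=0.6460 ⇒ V=0.6460 continue | (k=6,j=5): S=85.9088, K−S=0.0000, hold=0.0000 ⇒ V=0.0000 continue | (k=6,j=6): S=99.0236, K−S=0.0000, hold=0.0000 ⇒ V=0.0000 continue  boundary S*=56.0964
step 5: (k=5,j=0): S=45.3297, K−S=21.4503, hold=20.9566 ⇒ V=21.4503 exercise | (k=5,j=1): S=52.2498, K−S=14.5302, hold=14.0366 ⇒ V=14.5302 exercise | (k=5,j=2): S=60.2262, K−S=6.5538, hold=6.9355 ⇒ V=6.9355 continue | (k=5,j=3): S=69.4203, K−S=0.0000, hold=2.0841 ⇒ V=2.0841 continue | (k=5,j=4): S=80.0179, K−S=0.0000, hold=0.2984 ⇒ V=0.2984 continue | (k=5,j=5): S=92.2334, K−S=0.0000, hold=0.0000 ⇒ V=0.0000 continue  boundary S*=52.2498
step 4: (k=4,j=0): S=48.6669, K−S=18.1131, hold=17.6194 ⇒ V=18.1131 exercise | (k=4,j=1): S=56.0964, K−S=10.6836, hold=10.3925 ⇒ V=10.6836 exercise | (k=4,j=2): S=64.6600, K−S=2.1200, hold=4.3097 ⇒ V=4.3097 continue | (k=4,j=3): S=74.5310, K−S=0.0000, hold=1.1211 ⇒ V=1.1211 continue | (k=4,j=4): S=85.9088, K−S=0.0000, hold=0.1378 ⇒ V=0.1378 continue  boundary S*=56.0964
step 3: (k=3,j=0): S=52.2498, K−S=14.5302, hold=14.0366 ⇒ V=14.5302 exercise | (k=3,j=1): S=60.2262, K−S=6.5538, hold=7.2222 ⇒ V=7.2222 continue | (k=3,j=2): S=69.4203, K−S=0.0000, hold=2.5857 ⇒ V=2.5857 continue | (k=3,j=3): S=80.0179, K−S=0.0000, hold=0.5910 ⇒ V=0.5910 continue  boundary S*=52.2498
step 2: (k=2,j=0): S=56.0964, K−S=10.6836, hold=10.5446 ⇒ V=10.6836 exercise | (k=2,j=1): S=64.6600, K−S=2.1200, hold=4.7084 ⇒ V=4.7084 continue | (k=2,j=2): S=74.5310, K−S=0.0000, hold=1.5081 ⇒ V=1.5081 continue  boundary S*=56.0964
step 1: (k=1,j=0): S=60.2262, K−S=6.5538, hold=7.4337 ⇒ V=7.4337 continue | (k=1,j=1): S=69.4203, K−S=0.0000, hold=2.9753 ⇒ V=2.9753 continue  boundary S*=-
step 0: (k=0,j=0): S=64.6600, K−S=2.1200, hold=5.0128 ⇒ V=5.0128 continue  boundary S*=-

price = 5.0128
boundary = - - 56.0964 52.2498 56.0964 52.2498 56.0964 60.2262 56.0964
tree:
5.0128
7.4337 2.9753
10.6836 4.7084 1.5081
14.5302 7.2222 2.5857 0.5910
18.1131 10.6836 4.3097 1.1211 0.1378
21.4503 14.5302 6.9355 2.0841 0.2984 0.0000
24.5586 18.1131 10.6836 3.7696 0.6460 0.0000 0.0000
27.4538 21.4503 14.5302 6.5538 1.3985 0.0000 0.0000 0.0000
30.1504 24.5586 18.1131 10.6836 3.0274 0.0000 0.0000 0.0000 0.0000
32.6622 27.4538 21.4503 14.5302 6.5538 0.0000 0.0000 0.0000 0.0000 0.0000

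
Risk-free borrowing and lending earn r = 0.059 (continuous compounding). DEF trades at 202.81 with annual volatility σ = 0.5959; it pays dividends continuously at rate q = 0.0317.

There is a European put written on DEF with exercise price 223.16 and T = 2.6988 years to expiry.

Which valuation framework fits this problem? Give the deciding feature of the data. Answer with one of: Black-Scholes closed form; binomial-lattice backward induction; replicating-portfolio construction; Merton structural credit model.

framework: Black-Scholes closed form

Key observation: a European claim on DEF (strike 223.16) — a lognormal (GBM) underlying with constant rate and volatility — has an exact closed-form value; no lattice or capital structure is involved.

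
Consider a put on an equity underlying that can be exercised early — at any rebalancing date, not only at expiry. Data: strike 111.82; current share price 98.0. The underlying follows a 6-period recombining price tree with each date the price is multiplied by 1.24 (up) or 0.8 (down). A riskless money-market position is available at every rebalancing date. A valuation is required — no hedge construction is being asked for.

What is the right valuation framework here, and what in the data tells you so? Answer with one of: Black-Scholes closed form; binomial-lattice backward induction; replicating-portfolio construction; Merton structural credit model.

framework: binomial-lattice backward induction

Key observation: early exercise of the strike-111.82 put must be checked at each of the 6 dates (spot 98), which forces a node-by-node comparison of intrinsic and continuation value backward from expiry.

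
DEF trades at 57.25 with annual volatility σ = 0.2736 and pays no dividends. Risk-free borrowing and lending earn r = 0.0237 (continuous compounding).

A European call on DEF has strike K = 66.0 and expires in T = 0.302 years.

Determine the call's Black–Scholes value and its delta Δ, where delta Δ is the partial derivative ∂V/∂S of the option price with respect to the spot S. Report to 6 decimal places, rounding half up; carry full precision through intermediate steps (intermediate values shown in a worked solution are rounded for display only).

price = 0.926118
Δ = 0.205209

σ√T = 0.2736·√0.302 = 0.150356
d₁ = (ln(S/K) + (r+σ²/2)T) / (σ√T) = (ln(57.25/66.0) + (0.0237+0.2736²/2)·0.302) / 0.150356 = (-0.142227 + 0.018461) / 0.150356 = -0.823157
d₂ = d₁ − σ√T = -0.823157 − 0.150356 = -0.973513
e^{−rT} = 0.992868
N(d₁) = 0.205209,  N(d₂) = 0.165149
Call price V = S·N(d₁) − K·e^{−rT}·N(d₂) = 11.748231 − 10.822113 = 0.926118
Δ = N(d₁) = 0.205209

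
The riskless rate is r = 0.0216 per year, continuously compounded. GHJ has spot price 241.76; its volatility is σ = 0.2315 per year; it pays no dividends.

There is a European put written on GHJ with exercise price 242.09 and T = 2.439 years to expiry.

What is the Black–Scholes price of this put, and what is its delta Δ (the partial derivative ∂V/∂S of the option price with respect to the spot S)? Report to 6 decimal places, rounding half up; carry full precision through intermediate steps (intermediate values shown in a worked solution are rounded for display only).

price = 28.102944
Δ = -0.373456

σ√T = 0.2315·√2.439 = 0.361540
d₁ = (ln(S/K) + (r+σ²/2)T) / (σ√T) = (ln(241.76/242.09) + (0.0216+0.2315²/2)·2.439) / 0.361540 = (-0.001364 + 0.118038) / 0.361540 = 0.322714
d₂ = d₁ − σ√T = 0.322714 − 0.361540 = -0.038827
e^{−rT} = 0.948681
N(−d₁) = 0.373456,  N(−d₂) = 0.515486
Put price V = K·e^{−rT}·N(−d₂) − S·N(−d₁) = 118.389668 − 90.286723 = 28.102944
Δ = −N(−d₁) = -0.373456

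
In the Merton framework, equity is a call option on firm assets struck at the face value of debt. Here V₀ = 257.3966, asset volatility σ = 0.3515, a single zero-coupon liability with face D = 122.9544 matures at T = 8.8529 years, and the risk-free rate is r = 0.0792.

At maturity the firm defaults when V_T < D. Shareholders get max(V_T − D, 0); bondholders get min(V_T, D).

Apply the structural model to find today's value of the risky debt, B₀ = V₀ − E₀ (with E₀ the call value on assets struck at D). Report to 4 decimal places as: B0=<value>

Work the structural quantities from V₀ = 257.3966 against face 122.9544:
d₁ = [ln(V₀/D) + (r + σ²/2)T] / (σ√T)
   = [ln(257.3966/122.9544) + (0.0792 + 0.5·0.3515²)·8.8529] / (0.3515·√8.8529)
   = [0.738805 + 1.248048] / 1.045847 = 1.899754
d₂ = d₁ − σ√T = 1.899754 − 1.045847 = 0.853907
N(d₁) = 0.971267,  N(d₂) = 0.803422,  e^(−rT) = 0.496015
E₀ = V₀·N(d₁) − D·e^(−rT)·N(d₂)
   = 257.3966·0.971267 − 122.9544·0.496015·0.803422 = 201.002462
B₀ = V₀ − E₀ = 257.3966 − 201.002462 = 56.394138

B0=56.3941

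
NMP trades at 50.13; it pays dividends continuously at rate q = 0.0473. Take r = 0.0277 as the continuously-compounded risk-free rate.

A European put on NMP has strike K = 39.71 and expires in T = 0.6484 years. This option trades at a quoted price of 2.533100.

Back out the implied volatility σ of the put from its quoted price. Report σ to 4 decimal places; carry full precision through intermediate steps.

At σ = 0.4438 the Black–Scholes value reproduces the quote:
σ√T = 0.4438·√0.6484 = 0.357362
d₁ = (ln(S/K) + (r−q+σ²/2)T) / (σ√T) = (ln(50.13/39.71) + (0.0277−0.0473+0.4438²/2)·0.6484) / 0.357362 = (0.233017 + 0.051145) / 0.357362 = 0.795165
d₂ = d₁ − σ√T = 0.795165 − 0.357362 = 0.437802
e^{−rT} = 0.982200
e^{−qT} = 0.969796
N(−d₁) = 0.213259,  N(−d₂) = 0.330765
V = K·e^{−rT}·N(−d₂) − S·e^{−qT}·N(−d₁) = 12.900870 − 10.367770 = 2.533100 (matching the quote); vega is positive throughout, so no other σ reproduces this price

sigma = 0.4438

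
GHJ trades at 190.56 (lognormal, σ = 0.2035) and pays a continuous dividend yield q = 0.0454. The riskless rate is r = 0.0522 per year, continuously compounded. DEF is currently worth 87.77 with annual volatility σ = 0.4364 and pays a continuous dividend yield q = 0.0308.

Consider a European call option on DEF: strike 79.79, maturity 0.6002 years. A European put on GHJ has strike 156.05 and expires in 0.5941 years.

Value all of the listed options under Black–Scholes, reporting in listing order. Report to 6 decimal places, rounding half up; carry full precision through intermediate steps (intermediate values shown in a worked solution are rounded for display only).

[DEF call K=79.79]
σ√T = 0.4364·√0.6002 = 0.338090
d₁ = (ln(S/K) + (r−q+σ²/2)T) / (σ√T) = (ln(87.77/79.79) + (0.0522−0.0308+0.4364²/2)·0.6002) / 0.338090 = (0.095322 + 0.069997) / 0.338090 = 0.488977
d₂ = d₁ − σ√T = 0.488977 − 0.338090 = 0.150887
e^{−rT} = 0.969155
e^{−qT} = 0.981684
N(d₁) = 0.687571,  N(d₂) = 0.559967
price = S·e^{−qT}·N(d₁) − K·e^{−rT}·N(d₂) = 59.242751 − 43.301666 = 15.941085
[GHJ put K=156.05]
σ√T = 0.2035·√0.5941 = 0.156853
d₁ = (ln(S/K) + (r−q+σ²/2)T) / (σ√T) = (ln(190.56/156.05) + (0.0522−0.0454+0.2035²/2)·0.5941) / 0.156853 = (0.199791 + 0.016341) / 0.156853 = 1.377923
d₂ = d₁ − σ√T = 1.377923 − 0.156853 = 1.221069
e^{−rT} = 0.969464
e^{−qT} = 0.973388
N(−d₁) = 0.084114,  N(−d₂) = 0.111030
price = K·e^{−rT}·N(−d₂) − S·e^{−qT}·N(−d₁) = 16.797135 − 15.602127 = 1.195009

price(DEF call K=79.79) = 15.941085
price(GHJ put K=156.05) = 1.195009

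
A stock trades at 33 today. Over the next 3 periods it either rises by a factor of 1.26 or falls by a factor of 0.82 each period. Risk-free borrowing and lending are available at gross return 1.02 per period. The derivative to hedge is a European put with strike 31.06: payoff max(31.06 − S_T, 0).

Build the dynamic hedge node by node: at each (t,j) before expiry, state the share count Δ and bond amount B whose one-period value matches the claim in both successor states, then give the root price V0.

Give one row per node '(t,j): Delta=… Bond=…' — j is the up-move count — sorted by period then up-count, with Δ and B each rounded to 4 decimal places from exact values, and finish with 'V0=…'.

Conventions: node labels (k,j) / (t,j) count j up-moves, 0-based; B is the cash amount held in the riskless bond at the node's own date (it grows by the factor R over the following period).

(0,0): Delta=-0.2941 Bond=12.8582
(1,0): Delta=-0.5546 Bond=20.1644
(1,1): Delta=-0.0907 Bond=4.6565
(2,0): Delta=-1.0000 Bond=30.4510
(2,1): Delta=-0.2067 Bond=8.7077
(2,2): Delta=0.0000 Bond=0.0000
V0=3.1531

Under the risk-neutral measure, an up-move has probability p* = (R−d)/(u−d) = 0.4545 and values discount at R = 1.02.
Terminal payoffs: V(3,0)=12.8649, V(3,1)=3.1016, V(3,2)=0.0000, V(3,3)=0.0000
  t=2,j=0: stock 22.1892 → up 27.9584 (V=3.1016), down 18.1951 (V=12.8649). Price 8.2618; hedge Δ=-1.0000, bond B=30.4510.
  t=2,j=1: stock 34.0956 → up 42.9605 (V=0.0000), down 27.9584 (V=3.1016). Price 1.6586; hedge Δ=-0.2067, bond B=8.7077.
  t=2,j=2: stock 52.3908 → up 66.0124 (V=0.0000), down 42.9605 (V=0.0000). Price 0.0000; hedge Δ=0.0000, bond B=0.0000.
  t=1,j=0: stock 27.0600 → up 34.0956 (V=1.6586), down 22.1892 (V=8.2618). Price 5.1572; hedge Δ=-0.5546, bond B=20.1644.
  t=1,j=1: stock 41.5800 → up 52.3908 (V=0.0000), down 34.0956 (V=1.6586). Price 0.8870; hedge Δ=-0.0907, bond B=4.6565.
  t=0,j=0: stock 33.0000 → up 41.5800 (V=0.8870), down 27.0600 (V=5.1572). Price 3.1531; hedge Δ=-0.2941, bond B=12.8582.
Sanity check at the root: Δ(0,0)·S0 + B(0,0) reproduces V0 = 3.1531.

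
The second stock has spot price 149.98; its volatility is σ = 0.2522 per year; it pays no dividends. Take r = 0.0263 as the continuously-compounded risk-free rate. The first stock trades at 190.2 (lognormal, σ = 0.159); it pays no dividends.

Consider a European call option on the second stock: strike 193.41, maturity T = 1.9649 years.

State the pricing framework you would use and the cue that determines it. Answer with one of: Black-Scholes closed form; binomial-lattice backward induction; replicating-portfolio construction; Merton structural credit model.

Key observation: everything needed for the exact continuous-time valuation of the European call on the second stock (strike 193.41) is given, and no feature rules the closed form out.

framework: Black-Scholes closed form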